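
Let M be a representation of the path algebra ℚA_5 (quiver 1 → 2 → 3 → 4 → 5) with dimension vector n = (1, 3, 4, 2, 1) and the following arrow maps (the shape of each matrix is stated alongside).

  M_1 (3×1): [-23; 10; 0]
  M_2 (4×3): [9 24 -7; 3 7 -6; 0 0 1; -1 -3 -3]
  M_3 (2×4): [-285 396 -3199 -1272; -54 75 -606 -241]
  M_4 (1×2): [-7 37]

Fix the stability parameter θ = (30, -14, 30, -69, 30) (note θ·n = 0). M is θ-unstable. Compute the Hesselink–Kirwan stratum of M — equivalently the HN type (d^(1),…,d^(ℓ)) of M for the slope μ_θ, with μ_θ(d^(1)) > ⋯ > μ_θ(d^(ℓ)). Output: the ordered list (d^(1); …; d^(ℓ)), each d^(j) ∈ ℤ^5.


Interval decomposition of M: I[1,5], I[2,3], I[2,4], I[3,3].
HN type (ℓ=4): μ^(1)=30; μ^(2)=-23/4; μ^(3)=-14; μ^(4)=-53/3

((0, 0, 2, 0, 1); (1, 1, 1, 1, 0); (0, 1, 0, 0, 0); (0, 1, 1, 1, 0))


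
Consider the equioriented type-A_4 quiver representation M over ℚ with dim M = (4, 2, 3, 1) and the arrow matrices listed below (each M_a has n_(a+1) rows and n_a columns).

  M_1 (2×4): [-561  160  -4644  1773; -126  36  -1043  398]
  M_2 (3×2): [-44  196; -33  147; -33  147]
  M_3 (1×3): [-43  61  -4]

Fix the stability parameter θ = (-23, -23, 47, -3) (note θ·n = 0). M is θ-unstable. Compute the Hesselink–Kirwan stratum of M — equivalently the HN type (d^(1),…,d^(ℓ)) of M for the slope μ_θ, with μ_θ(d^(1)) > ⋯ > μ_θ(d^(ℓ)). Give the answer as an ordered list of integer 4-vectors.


Barcode: M ≅ I[1,1]^2, I[1,2], I[1,4], I[3,3]^2. HN layers by μ_θ (3 steps, strictly decreasing):
  μ^(1)=47; μ^(2)=22; μ^(3)=-23

((0, 0, 2, 0); (0, 0, 1, 1); (4, 2, 0, 0))


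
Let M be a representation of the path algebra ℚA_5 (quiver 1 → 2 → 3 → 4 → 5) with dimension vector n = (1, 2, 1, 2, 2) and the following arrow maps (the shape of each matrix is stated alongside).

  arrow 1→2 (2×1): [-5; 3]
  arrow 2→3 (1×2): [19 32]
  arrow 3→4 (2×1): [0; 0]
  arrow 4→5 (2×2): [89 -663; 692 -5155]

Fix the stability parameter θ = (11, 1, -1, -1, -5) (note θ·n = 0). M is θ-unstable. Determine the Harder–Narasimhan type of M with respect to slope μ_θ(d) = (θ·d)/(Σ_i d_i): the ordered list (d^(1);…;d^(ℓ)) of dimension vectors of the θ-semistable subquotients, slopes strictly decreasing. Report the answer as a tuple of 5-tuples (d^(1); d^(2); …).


Barcode: M ≅ I[1,3], I[2,2], I[4,5]^2. HN layers by μ_θ (3 steps, strictly decreasing):
  μ^(1)=11/3; μ^(2)=1; μ^(3)=-3

((1, 1, 1, 0, 0); (0, 1, 0, 0, 0); (0, 0, 0, 2, 2))


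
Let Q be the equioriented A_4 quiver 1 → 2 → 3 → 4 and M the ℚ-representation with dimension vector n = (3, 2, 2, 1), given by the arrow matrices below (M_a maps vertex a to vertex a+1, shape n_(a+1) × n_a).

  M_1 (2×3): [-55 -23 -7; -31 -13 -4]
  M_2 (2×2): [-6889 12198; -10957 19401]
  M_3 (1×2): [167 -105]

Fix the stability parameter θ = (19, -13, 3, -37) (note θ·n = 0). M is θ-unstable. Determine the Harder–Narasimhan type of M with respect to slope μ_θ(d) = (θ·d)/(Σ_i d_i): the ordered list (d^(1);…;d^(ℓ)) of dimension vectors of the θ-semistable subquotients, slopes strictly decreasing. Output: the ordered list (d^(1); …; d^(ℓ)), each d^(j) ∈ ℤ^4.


Interval decomposition of M: I[1,1], I[1,3], I[1,4].
HN type (ℓ=3): μ^(1)=19; μ^(2)=3; μ^(3)=-7

((1, 0, 0, 0); (1, 1, 1, 0); (1, 1, 1, 1))


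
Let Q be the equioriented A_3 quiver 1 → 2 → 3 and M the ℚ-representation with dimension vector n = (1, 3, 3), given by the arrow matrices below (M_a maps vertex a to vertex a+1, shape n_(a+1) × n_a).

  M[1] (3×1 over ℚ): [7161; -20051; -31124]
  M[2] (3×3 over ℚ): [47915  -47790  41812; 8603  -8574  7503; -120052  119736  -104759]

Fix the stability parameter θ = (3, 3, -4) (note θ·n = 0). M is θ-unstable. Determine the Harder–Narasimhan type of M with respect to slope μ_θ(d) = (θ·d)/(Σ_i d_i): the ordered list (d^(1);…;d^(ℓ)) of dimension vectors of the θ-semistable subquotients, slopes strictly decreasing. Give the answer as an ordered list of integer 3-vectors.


Barcode: M ≅ I[1,3], I[2,2], I[2,3], I[3,3]. HN layers by μ_θ (4 steps, strictly decreasing):
  μ^(1)=3; μ^(2)=2/3; μ^(3)=-1/2; μ^(4)=-4

((0, 1, 0); (1, 1, 1); (0, 1, 1); (0, 0, 1))


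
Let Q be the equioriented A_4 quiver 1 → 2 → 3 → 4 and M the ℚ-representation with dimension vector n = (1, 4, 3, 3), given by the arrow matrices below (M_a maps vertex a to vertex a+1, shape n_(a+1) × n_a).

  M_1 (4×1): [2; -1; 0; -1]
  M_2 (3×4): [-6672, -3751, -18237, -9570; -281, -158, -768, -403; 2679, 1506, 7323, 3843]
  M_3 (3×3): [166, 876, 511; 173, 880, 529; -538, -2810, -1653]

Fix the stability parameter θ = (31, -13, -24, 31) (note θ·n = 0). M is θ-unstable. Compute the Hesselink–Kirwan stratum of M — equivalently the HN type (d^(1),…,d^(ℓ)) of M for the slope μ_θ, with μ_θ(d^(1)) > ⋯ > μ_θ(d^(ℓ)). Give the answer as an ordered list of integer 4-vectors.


Barcode: M ≅ I[1,4], I[2,2], I[2,4]^2. HN layers by μ_θ (4 steps, strictly decreasing):
  μ^(1)=31; μ^(2)=-2; μ^(3)=-13; μ^(4)=-37/2

((0, 0, 0, 3); (1, 1, 1, 0); (0, 1, 0, 0); (0, 2, 2, 0))


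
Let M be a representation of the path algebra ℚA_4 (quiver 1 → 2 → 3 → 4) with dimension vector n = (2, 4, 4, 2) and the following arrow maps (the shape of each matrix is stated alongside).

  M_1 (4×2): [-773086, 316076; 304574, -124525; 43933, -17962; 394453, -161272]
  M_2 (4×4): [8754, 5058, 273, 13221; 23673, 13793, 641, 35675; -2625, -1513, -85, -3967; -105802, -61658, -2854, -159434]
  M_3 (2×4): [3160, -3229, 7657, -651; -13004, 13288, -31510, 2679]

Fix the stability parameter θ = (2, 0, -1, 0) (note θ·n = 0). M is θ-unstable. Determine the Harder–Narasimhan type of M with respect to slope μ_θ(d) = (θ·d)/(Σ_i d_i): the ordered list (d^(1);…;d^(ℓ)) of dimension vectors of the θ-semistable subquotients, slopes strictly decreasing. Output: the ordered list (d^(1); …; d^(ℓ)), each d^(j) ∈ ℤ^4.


Barcode: M ≅ I[1,3]^2, I[2,2]^2, I[3,4]^2. HN layers by μ_θ (3 steps, strictly decreasing):
  μ^(1)=1/3; μ^(2)=0; μ^(3)=-1

((2, 2, 2, 0); (0, 2, 0, 2); (0, 0, 2, 0))


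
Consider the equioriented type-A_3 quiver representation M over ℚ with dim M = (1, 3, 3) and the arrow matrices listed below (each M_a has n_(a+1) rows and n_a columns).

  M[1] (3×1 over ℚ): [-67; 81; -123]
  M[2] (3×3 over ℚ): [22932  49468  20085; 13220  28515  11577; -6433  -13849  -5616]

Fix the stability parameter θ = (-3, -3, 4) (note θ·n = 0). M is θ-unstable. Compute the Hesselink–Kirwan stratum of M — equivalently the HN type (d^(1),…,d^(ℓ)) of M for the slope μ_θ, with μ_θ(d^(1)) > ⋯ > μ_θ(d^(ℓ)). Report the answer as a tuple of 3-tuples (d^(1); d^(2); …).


Interval decomposition of M: I[1,3], I[2,3]^2.
HN type (ℓ=2): μ^(1)=4; μ^(2)=-3

((0, 0, 3); (1, 3, 0))


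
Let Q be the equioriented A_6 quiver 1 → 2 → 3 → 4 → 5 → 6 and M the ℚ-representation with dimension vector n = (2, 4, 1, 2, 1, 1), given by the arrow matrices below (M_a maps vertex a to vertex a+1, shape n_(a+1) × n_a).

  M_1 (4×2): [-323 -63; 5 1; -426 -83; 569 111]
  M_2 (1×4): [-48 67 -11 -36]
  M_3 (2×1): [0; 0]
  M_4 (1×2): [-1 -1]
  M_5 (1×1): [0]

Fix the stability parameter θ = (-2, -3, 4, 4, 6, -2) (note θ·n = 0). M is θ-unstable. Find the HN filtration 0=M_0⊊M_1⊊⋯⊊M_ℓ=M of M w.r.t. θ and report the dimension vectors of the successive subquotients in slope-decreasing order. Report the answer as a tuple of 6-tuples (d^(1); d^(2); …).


Barcode: M ≅ I[1,2], I[1,3], I[2,2]^2, I[4,4], I[4,5], I[6,6]. HN layers by μ_θ (5 steps, strictly decreasing):
  μ^(1)=6; μ^(2)=4; μ^(3)=-2; μ^(4)=-5/2; μ^(5)=-3

((0, 0, 0, 0, 1, 0); (0, 0, 1, 2, 0, 0); (0, 0, 0, 0, 0, 1); (2, 2, 0, 0, 0, 0); (0, 2, 0, 0, 0, 0))


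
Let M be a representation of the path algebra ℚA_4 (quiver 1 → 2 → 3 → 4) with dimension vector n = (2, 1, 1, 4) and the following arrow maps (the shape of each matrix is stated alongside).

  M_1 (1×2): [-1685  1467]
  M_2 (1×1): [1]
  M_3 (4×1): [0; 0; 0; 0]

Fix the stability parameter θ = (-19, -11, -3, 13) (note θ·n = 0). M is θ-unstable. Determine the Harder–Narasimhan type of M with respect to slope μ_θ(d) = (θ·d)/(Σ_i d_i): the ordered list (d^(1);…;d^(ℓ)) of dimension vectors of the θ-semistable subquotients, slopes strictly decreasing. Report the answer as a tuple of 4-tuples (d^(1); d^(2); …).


Interval decomposition of M: I[1,1], I[1,3], I[4,4]^4.
HN type (ℓ=4): μ^(1)=13; μ^(2)=-3; μ^(3)=-11; μ^(4)=-19

((0, 0, 0, 4); (0, 0, 1, 0); (0, 1, 0, 0); (2, 0, 0, 0))


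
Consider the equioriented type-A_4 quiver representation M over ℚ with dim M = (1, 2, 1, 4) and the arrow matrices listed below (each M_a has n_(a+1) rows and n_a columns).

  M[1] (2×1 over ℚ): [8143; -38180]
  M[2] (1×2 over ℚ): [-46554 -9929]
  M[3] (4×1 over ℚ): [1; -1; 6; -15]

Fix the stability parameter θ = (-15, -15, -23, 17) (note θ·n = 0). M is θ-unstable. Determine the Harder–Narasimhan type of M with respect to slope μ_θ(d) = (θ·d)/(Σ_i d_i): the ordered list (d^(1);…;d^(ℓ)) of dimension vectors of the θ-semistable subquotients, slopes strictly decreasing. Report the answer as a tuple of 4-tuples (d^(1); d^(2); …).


Interval decomposition of M: I[1,4], I[2,2], I[4,4]^3.
HN type (ℓ=3): μ^(1)=17; μ^(2)=-15; μ^(3)=-53/3

((0, 0, 0, 4); (0, 1, 0, 0); (1, 1, 1, 0))


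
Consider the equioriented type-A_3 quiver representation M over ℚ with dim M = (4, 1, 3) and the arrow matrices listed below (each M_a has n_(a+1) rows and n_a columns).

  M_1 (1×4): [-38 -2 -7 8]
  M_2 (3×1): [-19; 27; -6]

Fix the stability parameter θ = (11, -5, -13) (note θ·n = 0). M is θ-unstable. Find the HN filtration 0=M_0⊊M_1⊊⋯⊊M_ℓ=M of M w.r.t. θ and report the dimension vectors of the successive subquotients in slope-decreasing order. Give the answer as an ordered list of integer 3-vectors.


Barcode: M ≅ I[1,1]^3, I[1,3], I[3,3]^2. HN layers by μ_θ (3 steps, strictly decreasing):
  μ^(1)=11; μ^(2)=-7/3; μ^(3)=-13

((3, 0, 0); (1, 1, 1); (0, 0, 2))


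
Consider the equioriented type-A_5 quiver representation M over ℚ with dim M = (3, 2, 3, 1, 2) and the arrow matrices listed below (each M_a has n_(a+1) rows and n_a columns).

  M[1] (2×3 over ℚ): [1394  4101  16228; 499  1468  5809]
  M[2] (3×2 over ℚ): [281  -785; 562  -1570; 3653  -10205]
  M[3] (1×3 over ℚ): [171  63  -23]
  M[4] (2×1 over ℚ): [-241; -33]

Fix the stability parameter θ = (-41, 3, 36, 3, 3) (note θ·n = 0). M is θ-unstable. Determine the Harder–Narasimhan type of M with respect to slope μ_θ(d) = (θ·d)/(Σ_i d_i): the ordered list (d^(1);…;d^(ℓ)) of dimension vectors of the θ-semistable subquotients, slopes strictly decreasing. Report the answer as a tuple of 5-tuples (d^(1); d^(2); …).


Via rank(M_{q-1}∘⋯∘M_p): M ≅ I[1,1], I[1,2], I[1,5], I[3,3]^2, I[5,5].
μ_θ-semistable layers: μ^(1)=36; μ^(2)=14; μ^(3)=3; μ^(4)=-41

((0, 0, 2, 0, 0); (0, 0, 1, 1, 1); (0, 2, 0, 0, 1); (3, 0, 0, 0, 0))


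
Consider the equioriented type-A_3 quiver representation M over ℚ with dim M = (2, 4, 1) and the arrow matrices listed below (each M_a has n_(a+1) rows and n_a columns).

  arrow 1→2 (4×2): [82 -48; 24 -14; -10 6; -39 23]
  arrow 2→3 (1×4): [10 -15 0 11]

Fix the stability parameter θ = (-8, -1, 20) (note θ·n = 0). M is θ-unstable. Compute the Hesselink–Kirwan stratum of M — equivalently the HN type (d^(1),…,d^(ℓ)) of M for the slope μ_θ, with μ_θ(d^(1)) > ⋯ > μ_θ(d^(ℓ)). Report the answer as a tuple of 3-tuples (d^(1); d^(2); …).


Barcode: M ≅ I[1,2], I[1,3], I[2,2]^2. HN layers by μ_θ (3 steps, strictly decreasing):
  μ^(1)=20; μ^(2)=-1; μ^(3)=-8

((0, 0, 1); (0, 4, 0); (2, 0, 0))


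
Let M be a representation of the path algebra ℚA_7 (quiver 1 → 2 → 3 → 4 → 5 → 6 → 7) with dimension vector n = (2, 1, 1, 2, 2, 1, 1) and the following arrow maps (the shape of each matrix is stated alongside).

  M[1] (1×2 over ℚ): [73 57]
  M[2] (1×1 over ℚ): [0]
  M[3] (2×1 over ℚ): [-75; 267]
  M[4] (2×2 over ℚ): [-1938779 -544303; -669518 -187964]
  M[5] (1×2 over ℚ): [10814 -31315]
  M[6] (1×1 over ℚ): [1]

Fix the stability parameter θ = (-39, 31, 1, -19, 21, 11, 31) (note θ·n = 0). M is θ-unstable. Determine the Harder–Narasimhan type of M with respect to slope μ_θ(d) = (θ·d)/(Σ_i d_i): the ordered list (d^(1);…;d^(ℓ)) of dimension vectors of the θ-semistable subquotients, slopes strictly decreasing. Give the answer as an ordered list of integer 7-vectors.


Via rank(M_{q-1}∘⋯∘M_p): M ≅ I[1,1], I[1,2], I[3,7], I[4,5].
μ_θ-semistable layers: μ^(1)=31; μ^(2)=21; μ^(3)=16; μ^(4)=-9; μ^(5)=-19; μ^(6)=-39

((0, 1, 0, 0, 0, 0, 1); (0, 0, 0, 0, 1, 0, 0); (0, 0, 0, 0, 1, 1, 0); (0, 0, 1, 1, 0, 0, 0); (0, 0, 0, 1, 0, 0, 0); (2, 0, 0, 0, 0, 0, 0))


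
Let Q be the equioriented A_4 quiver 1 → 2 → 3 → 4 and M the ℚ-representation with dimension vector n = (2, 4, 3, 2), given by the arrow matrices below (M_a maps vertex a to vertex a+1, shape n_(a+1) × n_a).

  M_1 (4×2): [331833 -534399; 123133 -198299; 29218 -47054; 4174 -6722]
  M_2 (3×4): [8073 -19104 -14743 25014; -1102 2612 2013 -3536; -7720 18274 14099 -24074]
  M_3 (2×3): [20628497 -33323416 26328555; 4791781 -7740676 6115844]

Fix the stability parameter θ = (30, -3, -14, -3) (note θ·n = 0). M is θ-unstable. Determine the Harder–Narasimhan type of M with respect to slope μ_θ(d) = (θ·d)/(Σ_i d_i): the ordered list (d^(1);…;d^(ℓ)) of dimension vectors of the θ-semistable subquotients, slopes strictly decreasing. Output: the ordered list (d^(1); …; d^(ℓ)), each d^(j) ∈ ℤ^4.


Interval decomposition of M: I[1,1], I[1,4], I[2,2], I[2,3], I[2,4].
HN type (ℓ=4): μ^(1)=30; μ^(2)=5/2; μ^(3)=-3; μ^(4)=-17/2

((1, 0, 0, 0); (1, 1, 1, 1); (0, 1, 0, 1); (0, 2, 2, 0))


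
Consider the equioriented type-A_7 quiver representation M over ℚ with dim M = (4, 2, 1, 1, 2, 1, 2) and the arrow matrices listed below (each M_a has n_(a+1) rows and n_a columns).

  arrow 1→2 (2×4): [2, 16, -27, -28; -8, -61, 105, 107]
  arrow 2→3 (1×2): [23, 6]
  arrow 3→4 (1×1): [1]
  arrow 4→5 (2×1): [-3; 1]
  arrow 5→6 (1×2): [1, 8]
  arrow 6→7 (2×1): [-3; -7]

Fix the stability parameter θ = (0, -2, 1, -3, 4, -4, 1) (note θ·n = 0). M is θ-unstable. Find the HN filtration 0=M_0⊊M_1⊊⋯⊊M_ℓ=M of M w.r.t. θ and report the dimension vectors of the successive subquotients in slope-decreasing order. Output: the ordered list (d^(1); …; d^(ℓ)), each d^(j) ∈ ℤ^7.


Barcode: M ≅ I[1,1]^2, I[1,2], I[1,7], I[5,5], I[7,7]. HN layers by μ_θ (4 steps, strictly decreasing):
  μ^(1)=4; μ^(2)=1; μ^(3)=0; μ^(4)=-1

((0, 0, 0, 0, 1, 0, 0); (0, 0, 0, 0, 0, 0, 2); (2, 0, 0, 0, 1, 1, 0); (2, 2, 1, 1, 0, 0, 0))


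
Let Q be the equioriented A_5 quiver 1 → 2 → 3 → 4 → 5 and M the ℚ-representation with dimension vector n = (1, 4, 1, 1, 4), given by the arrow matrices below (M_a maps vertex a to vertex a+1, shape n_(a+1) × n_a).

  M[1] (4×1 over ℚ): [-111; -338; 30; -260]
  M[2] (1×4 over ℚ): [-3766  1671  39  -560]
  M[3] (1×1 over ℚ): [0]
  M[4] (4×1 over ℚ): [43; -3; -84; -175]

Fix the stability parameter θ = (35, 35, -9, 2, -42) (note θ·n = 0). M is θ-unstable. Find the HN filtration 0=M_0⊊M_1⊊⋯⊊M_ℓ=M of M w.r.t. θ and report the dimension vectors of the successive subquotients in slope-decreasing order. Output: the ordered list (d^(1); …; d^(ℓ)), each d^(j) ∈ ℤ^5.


Barcode: M ≅ I[1,3], I[2,2]^3, I[4,5], I[5,5]^3. HN layers by μ_θ (4 steps, strictly decreasing):
  μ^(1)=35; μ^(2)=61/3; μ^(3)=-20; μ^(4)=-42

((0, 3, 0, 0, 0); (1, 1, 1, 0, 0); (0, 0, 0, 1, 1); (0, 0, 0, 0, 3))


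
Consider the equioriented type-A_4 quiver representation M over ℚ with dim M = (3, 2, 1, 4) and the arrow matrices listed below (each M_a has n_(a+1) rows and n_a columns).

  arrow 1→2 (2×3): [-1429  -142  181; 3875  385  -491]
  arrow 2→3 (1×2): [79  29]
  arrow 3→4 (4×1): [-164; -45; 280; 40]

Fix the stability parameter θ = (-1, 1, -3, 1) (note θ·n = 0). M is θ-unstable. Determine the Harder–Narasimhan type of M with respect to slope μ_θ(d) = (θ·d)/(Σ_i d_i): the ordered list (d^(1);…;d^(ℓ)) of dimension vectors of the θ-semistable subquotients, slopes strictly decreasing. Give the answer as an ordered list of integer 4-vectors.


Via rank(M_{q-1}∘⋯∘M_p): M ≅ I[1,1], I[1,2], I[1,4], I[4,4]^3.
μ_θ-semistable layers: μ^(1)=1; μ^(2)=-1

((0, 1, 0, 4); (3, 1, 1, 0))


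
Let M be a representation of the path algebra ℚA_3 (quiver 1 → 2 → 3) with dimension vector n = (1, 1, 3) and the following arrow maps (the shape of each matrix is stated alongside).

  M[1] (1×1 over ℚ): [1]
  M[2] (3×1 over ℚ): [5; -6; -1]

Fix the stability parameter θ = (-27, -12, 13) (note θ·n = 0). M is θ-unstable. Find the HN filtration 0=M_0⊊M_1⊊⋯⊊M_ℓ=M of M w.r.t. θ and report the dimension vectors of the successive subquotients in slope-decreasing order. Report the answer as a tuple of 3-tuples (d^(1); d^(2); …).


Barcode: M ≅ I[1,3], I[3,3]^2. HN layers by μ_θ (3 steps, strictly decreasing):
  μ^(1)=13; μ^(2)=-12; μ^(3)=-27

((0, 0, 3); (0, 1, 0); (1, 0, 0))


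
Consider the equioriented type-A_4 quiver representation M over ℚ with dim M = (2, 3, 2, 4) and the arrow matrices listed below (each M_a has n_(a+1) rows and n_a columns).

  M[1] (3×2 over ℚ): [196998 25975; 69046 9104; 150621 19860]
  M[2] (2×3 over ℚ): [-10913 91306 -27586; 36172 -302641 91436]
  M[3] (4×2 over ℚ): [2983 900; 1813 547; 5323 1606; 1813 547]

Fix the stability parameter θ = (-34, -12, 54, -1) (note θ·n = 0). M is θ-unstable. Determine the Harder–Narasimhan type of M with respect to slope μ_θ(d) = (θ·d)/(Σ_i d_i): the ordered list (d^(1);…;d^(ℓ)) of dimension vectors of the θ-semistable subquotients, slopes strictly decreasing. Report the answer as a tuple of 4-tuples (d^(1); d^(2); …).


Interval decomposition of M: I[1,4]^2, I[2,2], I[4,4]^2.
HN type (ℓ=4): μ^(1)=53/2; μ^(2)=-1; μ^(3)=-12; μ^(4)=-34

((0, 0, 2, 2); (0, 0, 0, 2); (0, 3, 0, 0); (2, 0, 0, 0))


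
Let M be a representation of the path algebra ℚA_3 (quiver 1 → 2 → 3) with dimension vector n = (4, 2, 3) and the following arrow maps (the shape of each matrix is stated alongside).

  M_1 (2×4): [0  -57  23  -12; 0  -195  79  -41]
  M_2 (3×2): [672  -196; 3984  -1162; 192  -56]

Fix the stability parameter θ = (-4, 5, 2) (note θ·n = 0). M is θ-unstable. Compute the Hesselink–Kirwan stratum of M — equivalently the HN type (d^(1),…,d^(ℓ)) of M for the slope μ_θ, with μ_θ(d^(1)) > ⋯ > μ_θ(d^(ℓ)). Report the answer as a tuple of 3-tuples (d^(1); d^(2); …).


Barcode: M ≅ I[1,1]^2, I[1,2], I[1,3], I[3,3]^2. HN layers by μ_θ (4 steps, strictly decreasing):
  μ^(1)=5; μ^(2)=7/2; μ^(3)=2; μ^(4)=-4

((0, 1, 0); (0, 1, 1); (0, 0, 2); (4, 0, 0))


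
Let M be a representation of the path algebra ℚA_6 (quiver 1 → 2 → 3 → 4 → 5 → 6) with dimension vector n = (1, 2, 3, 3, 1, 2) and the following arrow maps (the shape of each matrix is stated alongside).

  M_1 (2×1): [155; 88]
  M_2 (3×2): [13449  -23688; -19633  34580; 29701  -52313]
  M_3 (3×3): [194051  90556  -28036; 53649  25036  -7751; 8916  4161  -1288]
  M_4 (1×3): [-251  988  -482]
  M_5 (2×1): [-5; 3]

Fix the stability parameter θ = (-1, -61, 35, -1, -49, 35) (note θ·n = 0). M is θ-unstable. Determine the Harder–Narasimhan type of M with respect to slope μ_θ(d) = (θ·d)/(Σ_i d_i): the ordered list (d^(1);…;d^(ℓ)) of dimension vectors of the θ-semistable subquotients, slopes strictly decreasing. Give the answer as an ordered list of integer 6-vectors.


Via rank(M_{q-1}∘⋯∘M_p): M ≅ I[1,6], I[2,4], I[3,4], I[6,6].
μ_θ-semistable layers: μ^(1)=35; μ^(2)=17; μ^(3)=-5; μ^(4)=-31; μ^(5)=-61

((0, 0, 0, 0, 0, 2); (0, 0, 2, 2, 0, 0); (0, 0, 1, 1, 1, 0); (1, 1, 0, 0, 0, 0); (0, 1, 0, 0, 0, 0))


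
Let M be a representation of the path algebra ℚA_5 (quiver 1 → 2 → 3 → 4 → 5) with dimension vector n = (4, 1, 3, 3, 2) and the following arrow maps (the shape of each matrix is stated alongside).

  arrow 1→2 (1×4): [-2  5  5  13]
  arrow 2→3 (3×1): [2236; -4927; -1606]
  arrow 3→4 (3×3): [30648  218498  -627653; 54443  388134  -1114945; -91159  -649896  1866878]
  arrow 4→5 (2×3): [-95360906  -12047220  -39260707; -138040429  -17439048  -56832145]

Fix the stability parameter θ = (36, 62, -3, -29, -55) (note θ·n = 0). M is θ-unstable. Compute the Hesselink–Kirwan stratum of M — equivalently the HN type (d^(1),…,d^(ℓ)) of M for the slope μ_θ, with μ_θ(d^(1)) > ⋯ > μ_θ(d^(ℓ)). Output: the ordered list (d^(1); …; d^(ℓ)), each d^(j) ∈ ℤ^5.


Barcode: M ≅ I[1,1]^3, I[1,3], I[3,5]^2, I[4,4]. HN layers by μ_θ (3 steps, strictly decreasing):
  μ^(1)=36; μ^(2)=95/3; μ^(3)=-29

((3, 0, 0, 0, 0); (1, 1, 1, 0, 0); (0, 0, 2, 3, 2))


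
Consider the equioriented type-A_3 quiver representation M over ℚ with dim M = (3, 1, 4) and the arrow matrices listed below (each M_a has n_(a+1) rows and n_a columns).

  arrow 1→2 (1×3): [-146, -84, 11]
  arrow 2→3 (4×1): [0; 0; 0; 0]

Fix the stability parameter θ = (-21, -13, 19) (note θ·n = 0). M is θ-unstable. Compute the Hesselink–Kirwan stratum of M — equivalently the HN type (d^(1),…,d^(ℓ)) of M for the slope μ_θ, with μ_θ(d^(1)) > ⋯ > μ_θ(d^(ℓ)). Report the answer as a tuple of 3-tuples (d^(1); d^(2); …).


Interval decomposition of M: I[1,1]^2, I[1,2], I[3,3]^4.
HN type (ℓ=3): μ^(1)=19; μ^(2)=-13; μ^(3)=-21

((0, 0, 4); (0, 1, 0); (3, 0, 0))


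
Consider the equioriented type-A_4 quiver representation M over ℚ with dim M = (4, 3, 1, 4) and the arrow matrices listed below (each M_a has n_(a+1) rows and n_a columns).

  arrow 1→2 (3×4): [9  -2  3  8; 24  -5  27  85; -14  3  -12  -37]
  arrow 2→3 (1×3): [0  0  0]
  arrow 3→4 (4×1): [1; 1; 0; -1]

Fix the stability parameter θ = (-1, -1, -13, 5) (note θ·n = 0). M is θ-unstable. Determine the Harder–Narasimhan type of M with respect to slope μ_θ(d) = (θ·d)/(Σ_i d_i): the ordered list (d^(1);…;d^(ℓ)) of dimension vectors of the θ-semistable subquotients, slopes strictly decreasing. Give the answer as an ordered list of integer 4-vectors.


Barcode: M ≅ I[1,1], I[1,2]^3, I[3,4], I[4,4]^3. HN layers by μ_θ (3 steps, strictly decreasing):
  μ^(1)=5; μ^(2)=-1; μ^(3)=-13

((0, 0, 0, 4); (4, 3, 0, 0); (0, 0, 1, 0))


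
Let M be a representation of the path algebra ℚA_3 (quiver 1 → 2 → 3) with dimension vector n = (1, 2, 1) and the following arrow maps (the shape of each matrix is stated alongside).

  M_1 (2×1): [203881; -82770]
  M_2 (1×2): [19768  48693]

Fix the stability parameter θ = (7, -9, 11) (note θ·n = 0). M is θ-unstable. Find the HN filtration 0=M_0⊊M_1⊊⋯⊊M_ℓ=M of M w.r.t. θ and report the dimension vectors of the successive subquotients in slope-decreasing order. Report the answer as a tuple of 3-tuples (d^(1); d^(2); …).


Interval decomposition of M: I[1,3], I[2,2].
HN type (ℓ=3): μ^(1)=11; μ^(2)=-1; μ^(3)=-9

((0, 0, 1); (1, 1, 0); (0, 1, 0))


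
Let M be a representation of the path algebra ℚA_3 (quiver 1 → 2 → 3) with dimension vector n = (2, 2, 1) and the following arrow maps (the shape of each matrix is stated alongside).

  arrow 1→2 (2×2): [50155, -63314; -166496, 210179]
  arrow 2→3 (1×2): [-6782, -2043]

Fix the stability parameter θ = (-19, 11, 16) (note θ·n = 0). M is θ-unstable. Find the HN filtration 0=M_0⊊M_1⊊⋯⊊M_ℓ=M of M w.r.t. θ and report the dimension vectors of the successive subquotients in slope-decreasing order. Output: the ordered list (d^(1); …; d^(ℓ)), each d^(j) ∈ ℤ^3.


Via rank(M_{q-1}∘⋯∘M_p): M ≅ I[1,2], I[1,3].
μ_θ-semistable layers: μ^(1)=16; μ^(2)=11; μ^(3)=-19

((0, 0, 1); (0, 2, 0); (2, 0, 0))


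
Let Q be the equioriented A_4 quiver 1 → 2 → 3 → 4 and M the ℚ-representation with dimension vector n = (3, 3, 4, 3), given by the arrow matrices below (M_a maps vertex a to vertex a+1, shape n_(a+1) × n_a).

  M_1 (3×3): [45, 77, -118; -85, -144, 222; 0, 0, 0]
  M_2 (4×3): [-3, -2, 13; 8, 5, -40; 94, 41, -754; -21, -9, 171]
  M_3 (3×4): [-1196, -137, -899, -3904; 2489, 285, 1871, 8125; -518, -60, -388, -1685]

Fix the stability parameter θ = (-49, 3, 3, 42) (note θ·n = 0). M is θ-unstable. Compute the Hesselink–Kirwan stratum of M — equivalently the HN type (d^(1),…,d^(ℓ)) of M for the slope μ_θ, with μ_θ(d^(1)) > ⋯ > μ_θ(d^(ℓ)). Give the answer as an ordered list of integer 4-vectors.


Interval decomposition of M: I[1,1], I[1,4]^2, I[2,2], I[3,3], I[3,4].
HN type (ℓ=3): μ^(1)=42; μ^(2)=3; μ^(3)=-49

((0, 0, 0, 3); (0, 3, 4, 0); (3, 0, 0, 0))


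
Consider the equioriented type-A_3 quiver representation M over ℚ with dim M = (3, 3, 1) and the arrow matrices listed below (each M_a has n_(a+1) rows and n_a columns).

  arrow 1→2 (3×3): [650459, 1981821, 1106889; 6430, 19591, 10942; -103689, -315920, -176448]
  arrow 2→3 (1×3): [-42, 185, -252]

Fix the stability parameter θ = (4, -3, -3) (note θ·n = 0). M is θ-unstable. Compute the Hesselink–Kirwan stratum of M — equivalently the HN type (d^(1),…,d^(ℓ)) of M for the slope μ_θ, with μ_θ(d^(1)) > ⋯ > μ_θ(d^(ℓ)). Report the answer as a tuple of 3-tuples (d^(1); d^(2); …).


Interval decomposition of M: I[1,2]^2, I[1,3].
HN type (ℓ=2): μ^(1)=1/2; μ^(2)=-2/3

((2, 2, 0); (1, 1, 1))


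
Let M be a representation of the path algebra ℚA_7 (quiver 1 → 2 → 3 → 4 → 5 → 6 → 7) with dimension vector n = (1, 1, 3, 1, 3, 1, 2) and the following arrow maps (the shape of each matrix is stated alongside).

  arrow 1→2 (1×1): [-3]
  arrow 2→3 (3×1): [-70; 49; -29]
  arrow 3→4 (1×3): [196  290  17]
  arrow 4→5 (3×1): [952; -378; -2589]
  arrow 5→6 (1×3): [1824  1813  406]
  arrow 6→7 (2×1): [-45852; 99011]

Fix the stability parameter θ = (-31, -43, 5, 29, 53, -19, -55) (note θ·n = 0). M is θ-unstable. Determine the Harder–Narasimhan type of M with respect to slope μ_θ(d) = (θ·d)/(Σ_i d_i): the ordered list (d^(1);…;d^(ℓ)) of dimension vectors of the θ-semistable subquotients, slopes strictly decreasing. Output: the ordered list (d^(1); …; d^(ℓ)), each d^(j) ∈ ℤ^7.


Via rank(M_{q-1}∘⋯∘M_p): M ≅ I[1,5], I[3,3]^2, I[5,5], I[5,7], I[7,7].
μ_θ-semistable layers: μ^(1)=53; μ^(2)=29; μ^(3)=5; μ^(4)=-7; μ^(5)=-37; μ^(6)=-55

((0, 0, 0, 0, 2, 0, 0); (0, 0, 0, 1, 0, 0, 0); (0, 0, 3, 0, 0, 0, 0); (0, 0, 0, 0, 1, 1, 1); (1, 1, 0, 0, 0, 0, 0); (0, 0, 0, 0, 0, 0, 1))


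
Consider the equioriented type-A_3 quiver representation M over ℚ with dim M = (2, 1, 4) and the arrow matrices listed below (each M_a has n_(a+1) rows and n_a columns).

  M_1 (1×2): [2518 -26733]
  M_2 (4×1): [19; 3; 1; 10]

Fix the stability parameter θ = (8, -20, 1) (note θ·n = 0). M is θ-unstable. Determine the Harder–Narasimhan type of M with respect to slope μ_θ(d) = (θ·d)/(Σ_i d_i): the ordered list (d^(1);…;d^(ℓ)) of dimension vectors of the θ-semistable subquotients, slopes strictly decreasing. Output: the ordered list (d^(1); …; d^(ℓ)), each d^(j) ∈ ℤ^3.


Barcode: M ≅ I[1,1], I[1,3], I[3,3]^3. HN layers by μ_θ (3 steps, strictly decreasing):
  μ^(1)=8; μ^(2)=1; μ^(3)=-6

((1, 0, 0); (0, 0, 4); (1, 1, 0))


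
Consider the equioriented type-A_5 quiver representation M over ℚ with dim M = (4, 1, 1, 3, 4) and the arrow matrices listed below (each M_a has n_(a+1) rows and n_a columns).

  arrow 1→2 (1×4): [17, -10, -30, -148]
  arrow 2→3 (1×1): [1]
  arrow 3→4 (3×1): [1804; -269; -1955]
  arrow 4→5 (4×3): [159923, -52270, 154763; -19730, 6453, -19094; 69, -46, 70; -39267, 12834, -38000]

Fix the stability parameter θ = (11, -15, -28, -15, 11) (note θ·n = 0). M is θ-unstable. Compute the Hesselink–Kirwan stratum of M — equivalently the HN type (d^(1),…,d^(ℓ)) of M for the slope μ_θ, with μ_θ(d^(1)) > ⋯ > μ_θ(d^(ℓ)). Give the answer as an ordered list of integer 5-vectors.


Barcode: M ≅ I[1,1]^3, I[1,5], I[4,5]^2, I[5,5]. HN layers by μ_θ (3 steps, strictly decreasing):
  μ^(1)=11; μ^(2)=-47/4; μ^(3)=-15

((3, 0, 0, 0, 4); (1, 1, 1, 1, 0); (0, 0, 0, 2, 0))


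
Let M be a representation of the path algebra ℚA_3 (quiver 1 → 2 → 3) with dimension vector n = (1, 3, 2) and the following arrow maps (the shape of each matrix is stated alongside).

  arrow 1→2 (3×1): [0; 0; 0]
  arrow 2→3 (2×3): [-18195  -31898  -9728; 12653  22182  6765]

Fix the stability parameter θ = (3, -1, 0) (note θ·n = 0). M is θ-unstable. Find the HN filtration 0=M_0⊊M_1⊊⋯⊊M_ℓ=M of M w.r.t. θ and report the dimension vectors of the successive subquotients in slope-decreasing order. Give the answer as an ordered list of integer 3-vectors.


Barcode: M ≅ I[1,1], I[2,2], I[2,3]^2. HN layers by μ_θ (3 steps, strictly decreasing):
  μ^(1)=3; μ^(2)=0; μ^(3)=-1

((1, 0, 0); (0, 0, 2); (0, 3, 0))


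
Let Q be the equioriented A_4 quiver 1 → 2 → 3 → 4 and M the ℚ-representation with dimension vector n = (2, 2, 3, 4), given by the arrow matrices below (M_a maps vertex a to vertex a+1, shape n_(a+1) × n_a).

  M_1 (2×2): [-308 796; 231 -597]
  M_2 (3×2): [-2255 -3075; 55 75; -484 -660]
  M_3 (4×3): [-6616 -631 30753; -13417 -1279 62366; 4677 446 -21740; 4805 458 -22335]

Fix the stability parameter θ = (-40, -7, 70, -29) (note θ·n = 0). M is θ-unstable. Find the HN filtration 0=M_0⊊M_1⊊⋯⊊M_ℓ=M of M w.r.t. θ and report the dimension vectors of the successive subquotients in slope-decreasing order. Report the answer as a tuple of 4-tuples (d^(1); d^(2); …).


Interval decomposition of M: I[1,1], I[1,4], I[2,2], I[3,4]^2, I[4,4].
HN type (ℓ=4): μ^(1)=41/2; μ^(2)=-7; μ^(3)=-29; μ^(4)=-40

((0, 0, 3, 3); (0, 2, 0, 0); (0, 0, 0, 1); (2, 0, 0, 0))


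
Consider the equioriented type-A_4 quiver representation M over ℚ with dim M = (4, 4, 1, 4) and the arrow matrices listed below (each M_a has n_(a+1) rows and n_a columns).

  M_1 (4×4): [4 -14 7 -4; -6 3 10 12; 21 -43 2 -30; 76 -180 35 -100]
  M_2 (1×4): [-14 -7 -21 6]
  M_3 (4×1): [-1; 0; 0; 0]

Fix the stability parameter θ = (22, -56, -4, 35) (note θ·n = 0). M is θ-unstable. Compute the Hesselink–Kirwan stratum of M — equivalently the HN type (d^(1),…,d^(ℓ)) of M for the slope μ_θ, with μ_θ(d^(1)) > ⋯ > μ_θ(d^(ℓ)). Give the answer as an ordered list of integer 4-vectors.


Interval decomposition of M: I[1,1], I[1,2]^2, I[1,4], I[2,2], I[4,4]^3.
HN type (ℓ=5): μ^(1)=35; μ^(2)=22; μ^(3)=-4; μ^(4)=-17; μ^(5)=-56

((0, 0, 0, 4); (1, 0, 0, 0); (0, 0, 1, 0); (3, 3, 0, 0); (0, 1, 0, 0))


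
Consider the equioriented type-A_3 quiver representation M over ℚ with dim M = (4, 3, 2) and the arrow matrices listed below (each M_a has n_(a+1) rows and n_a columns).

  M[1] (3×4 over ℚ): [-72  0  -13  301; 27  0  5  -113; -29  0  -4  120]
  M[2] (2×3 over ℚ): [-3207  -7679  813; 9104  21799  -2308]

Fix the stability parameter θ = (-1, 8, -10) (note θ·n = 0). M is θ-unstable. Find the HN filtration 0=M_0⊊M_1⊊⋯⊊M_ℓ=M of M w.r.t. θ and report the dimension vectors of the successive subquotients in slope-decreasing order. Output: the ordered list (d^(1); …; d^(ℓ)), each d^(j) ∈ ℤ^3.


Interval decomposition of M: I[1,1]^2, I[1,3]^2, I[2,2].
HN type (ℓ=2): μ^(1)=8; μ^(2)=-1

((0, 1, 0); (4, 2, 2))


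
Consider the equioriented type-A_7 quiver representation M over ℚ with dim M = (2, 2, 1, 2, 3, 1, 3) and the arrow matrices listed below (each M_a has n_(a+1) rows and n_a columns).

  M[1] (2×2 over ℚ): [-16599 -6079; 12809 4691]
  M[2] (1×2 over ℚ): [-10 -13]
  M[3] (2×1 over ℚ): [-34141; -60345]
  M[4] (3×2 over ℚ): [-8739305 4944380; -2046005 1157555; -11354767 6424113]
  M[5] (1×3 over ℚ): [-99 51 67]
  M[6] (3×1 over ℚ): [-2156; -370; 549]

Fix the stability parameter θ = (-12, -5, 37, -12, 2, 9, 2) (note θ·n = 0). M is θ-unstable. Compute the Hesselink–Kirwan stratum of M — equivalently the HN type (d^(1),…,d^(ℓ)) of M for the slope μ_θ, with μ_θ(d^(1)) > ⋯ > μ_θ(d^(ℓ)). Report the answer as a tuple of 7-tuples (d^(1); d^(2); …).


Barcode: M ≅ I[1,2], I[1,7], I[4,5], I[5,5], I[7,7]^2. HN layers by μ_θ (4 steps, strictly decreasing):
  μ^(1)=38/5; μ^(2)=2; μ^(3)=-5; μ^(4)=-12

((0, 0, 1, 1, 1, 1, 1); (0, 0, 0, 0, 2, 0, 2); (0, 2, 0, 0, 0, 0, 0); (2, 0, 0, 1, 0, 0, 0))


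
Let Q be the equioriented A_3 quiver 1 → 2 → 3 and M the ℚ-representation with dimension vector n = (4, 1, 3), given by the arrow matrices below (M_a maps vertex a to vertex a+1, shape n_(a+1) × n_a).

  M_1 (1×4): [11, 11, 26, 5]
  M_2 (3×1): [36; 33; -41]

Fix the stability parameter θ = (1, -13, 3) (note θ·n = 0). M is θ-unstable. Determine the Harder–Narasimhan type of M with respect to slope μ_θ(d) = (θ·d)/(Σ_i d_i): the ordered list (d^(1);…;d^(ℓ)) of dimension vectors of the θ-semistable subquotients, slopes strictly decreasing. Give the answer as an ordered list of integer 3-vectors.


Interval decomposition of M: I[1,1]^3, I[1,3], I[3,3]^2.
HN type (ℓ=3): μ^(1)=3; μ^(2)=1; μ^(3)=-6

((0, 0, 3); (3, 0, 0); (1, 1, 0))


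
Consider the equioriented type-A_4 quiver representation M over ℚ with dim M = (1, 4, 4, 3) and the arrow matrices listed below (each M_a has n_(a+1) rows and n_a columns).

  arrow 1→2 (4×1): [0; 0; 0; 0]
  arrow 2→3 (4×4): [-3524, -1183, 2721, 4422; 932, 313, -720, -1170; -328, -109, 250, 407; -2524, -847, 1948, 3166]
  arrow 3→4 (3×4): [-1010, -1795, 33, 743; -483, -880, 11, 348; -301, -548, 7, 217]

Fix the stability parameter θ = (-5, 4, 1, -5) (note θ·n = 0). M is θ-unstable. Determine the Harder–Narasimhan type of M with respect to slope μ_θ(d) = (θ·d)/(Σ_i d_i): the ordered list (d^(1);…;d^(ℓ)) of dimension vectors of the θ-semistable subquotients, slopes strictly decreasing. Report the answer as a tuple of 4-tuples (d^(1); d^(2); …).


Barcode: M ≅ I[1,1], I[2,2], I[2,4]^3, I[3,3]. HN layers by μ_θ (4 steps, strictly decreasing):
  μ^(1)=4; μ^(2)=1; μ^(3)=0; μ^(4)=-5

((0, 1, 0, 0); (0, 0, 1, 0); (0, 3, 3, 3); (1, 0, 0, 0))


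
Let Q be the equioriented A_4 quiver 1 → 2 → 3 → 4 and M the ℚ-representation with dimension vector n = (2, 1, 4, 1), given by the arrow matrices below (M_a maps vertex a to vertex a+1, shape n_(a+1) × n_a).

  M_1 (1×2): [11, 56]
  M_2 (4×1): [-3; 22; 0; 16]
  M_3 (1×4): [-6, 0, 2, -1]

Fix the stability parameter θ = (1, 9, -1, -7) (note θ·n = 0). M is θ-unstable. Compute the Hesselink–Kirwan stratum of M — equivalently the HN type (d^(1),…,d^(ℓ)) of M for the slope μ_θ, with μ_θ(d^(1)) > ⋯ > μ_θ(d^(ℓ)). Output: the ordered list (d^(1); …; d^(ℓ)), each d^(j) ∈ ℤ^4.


Barcode: M ≅ I[1,1], I[1,4], I[3,3]^3. HN layers by μ_θ (3 steps, strictly decreasing):
  μ^(1)=1; μ^(2)=1/2; μ^(3)=-1

((1, 0, 0, 0); (1, 1, 1, 1); (0, 0, 3, 0))


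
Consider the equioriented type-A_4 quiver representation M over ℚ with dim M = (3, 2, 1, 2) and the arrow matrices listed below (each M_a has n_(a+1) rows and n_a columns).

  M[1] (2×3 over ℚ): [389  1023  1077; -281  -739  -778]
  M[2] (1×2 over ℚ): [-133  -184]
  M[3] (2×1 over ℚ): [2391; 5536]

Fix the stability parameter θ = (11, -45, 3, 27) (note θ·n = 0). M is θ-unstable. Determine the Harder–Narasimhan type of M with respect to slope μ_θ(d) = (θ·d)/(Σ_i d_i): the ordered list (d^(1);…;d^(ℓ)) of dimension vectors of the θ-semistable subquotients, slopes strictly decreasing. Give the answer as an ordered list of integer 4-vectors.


Via rank(M_{q-1}∘⋯∘M_p): M ≅ I[1,1], I[1,2], I[1,4], I[4,4].
μ_θ-semistable layers: μ^(1)=27; μ^(2)=11; μ^(3)=3; μ^(4)=-17

((0, 0, 0, 2); (1, 0, 0, 0); (0, 0, 1, 0); (2, 2, 0, 0))


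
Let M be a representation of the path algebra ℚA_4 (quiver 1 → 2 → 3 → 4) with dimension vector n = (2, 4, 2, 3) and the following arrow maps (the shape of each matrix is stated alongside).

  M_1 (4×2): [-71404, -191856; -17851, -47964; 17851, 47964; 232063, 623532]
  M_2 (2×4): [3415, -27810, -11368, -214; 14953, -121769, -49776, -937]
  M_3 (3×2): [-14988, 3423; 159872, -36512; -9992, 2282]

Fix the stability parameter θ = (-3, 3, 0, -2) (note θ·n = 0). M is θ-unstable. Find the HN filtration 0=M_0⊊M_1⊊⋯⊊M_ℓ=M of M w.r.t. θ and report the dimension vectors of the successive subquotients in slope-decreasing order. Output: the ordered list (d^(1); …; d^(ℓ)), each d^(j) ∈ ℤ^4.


Interval decomposition of M: I[1,1], I[1,2], I[2,2], I[2,3], I[2,4], I[4,4]^2.
HN type (ℓ=5): μ^(1)=3; μ^(2)=3/2; μ^(3)=1/3; μ^(4)=-2; μ^(5)=-3

((0, 2, 0, 0); (0, 1, 1, 0); (0, 1, 1, 1); (0, 0, 0, 2); (2, 0, 0, 0))


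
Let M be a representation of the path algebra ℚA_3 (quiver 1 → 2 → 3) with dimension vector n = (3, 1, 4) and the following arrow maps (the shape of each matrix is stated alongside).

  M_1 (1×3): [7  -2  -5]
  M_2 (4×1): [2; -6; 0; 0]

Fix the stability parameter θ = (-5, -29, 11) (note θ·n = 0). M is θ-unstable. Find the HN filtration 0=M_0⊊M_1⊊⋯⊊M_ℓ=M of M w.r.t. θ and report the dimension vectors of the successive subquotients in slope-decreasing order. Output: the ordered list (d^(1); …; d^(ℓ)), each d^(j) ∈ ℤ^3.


Barcode: M ≅ I[1,1]^2, I[1,3], I[3,3]^3. HN layers by μ_θ (3 steps, strictly decreasing):
  μ^(1)=11; μ^(2)=-5; μ^(3)=-17

((0, 0, 4); (2, 0, 0); (1, 1, 0))


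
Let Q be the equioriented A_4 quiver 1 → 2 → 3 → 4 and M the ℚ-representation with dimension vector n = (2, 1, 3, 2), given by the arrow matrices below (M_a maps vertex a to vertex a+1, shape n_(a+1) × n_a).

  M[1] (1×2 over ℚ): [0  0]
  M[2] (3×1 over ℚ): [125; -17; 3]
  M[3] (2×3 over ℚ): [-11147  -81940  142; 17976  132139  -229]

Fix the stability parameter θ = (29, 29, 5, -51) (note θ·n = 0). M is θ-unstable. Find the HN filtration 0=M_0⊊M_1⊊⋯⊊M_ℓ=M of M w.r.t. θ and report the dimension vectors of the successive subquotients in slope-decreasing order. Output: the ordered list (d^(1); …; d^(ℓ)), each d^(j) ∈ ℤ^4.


Barcode: M ≅ I[1,1]^2, I[2,4], I[3,3], I[3,4]. HN layers by μ_θ (4 steps, strictly decreasing):
  μ^(1)=29; μ^(2)=5; μ^(3)=-17/3; μ^(4)=-23

((2, 0, 0, 0); (0, 0, 1, 0); (0, 1, 1, 1); (0, 0, 1, 1))


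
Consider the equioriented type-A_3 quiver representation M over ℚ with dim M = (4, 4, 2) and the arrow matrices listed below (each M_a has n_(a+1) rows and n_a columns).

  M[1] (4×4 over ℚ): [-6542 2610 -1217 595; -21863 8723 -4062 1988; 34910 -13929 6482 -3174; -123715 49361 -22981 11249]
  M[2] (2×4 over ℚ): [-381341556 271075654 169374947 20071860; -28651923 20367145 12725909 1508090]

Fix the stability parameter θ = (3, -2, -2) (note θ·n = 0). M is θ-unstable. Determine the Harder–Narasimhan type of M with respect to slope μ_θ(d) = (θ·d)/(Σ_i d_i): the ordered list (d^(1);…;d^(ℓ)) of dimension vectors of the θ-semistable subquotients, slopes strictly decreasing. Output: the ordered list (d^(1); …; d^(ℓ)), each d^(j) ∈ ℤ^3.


Interval decomposition of M: I[1,2]^2, I[1,3]^2.
HN type (ℓ=2): μ^(1)=1/2; μ^(2)=-1/3

((2, 2, 0); (2, 2, 2))


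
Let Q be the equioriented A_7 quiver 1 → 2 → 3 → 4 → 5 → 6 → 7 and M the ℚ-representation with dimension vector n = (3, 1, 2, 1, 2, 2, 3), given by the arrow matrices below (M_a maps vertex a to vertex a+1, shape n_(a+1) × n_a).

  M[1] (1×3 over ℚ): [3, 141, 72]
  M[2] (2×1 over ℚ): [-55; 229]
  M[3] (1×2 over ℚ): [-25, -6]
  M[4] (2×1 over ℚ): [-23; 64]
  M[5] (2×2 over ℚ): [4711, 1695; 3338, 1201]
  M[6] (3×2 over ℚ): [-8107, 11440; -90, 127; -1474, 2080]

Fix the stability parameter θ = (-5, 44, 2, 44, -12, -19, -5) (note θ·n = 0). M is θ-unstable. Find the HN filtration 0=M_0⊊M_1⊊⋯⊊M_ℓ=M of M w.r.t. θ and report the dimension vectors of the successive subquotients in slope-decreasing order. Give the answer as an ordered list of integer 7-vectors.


Barcode: M ≅ I[1,1]^2, I[1,7], I[3,3], I[5,7], I[7,7]. HN layers by μ_θ (4 steps, strictly decreasing):
  μ^(1)=9; μ^(2)=2; μ^(3)=-5; μ^(4)=-31/2

((0, 1, 1, 1, 1, 1, 1); (0, 0, 1, 0, 0, 0, 0); (3, 0, 0, 0, 0, 0, 2); (0, 0, 0, 0, 1, 1, 0))
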